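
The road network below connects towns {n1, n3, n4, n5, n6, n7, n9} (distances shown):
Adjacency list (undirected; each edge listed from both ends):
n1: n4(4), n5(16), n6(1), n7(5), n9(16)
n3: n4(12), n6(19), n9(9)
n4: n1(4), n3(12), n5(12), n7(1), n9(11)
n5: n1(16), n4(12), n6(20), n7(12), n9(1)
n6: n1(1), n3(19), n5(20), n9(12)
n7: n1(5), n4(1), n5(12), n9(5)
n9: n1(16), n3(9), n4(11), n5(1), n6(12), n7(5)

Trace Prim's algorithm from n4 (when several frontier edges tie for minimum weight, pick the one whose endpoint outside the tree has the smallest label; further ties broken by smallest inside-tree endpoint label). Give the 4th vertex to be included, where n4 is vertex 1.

Prim, starting at n4.
Step 1: cheapest edge leaving the tree is n4–n7 (1); add n7.
Step 2: cheapest edge leaving the tree is n1–n4 (4); add n1.
Step 3: cheapest edge leaving the tree is n1–n6 (1); add n6.
Step 4: cheapest edge leaving the tree is n7–n9 (5); add n9.
Step 5: cheapest edge leaving the tree is n5–n9 (1); add n5.
Step 6: cheapest edge leaving the tree is n3–n9 (9); add n3.
Vertex order: n4, n7, n1, n6, n9, n5, n3. The 4th vertex is n6.

n6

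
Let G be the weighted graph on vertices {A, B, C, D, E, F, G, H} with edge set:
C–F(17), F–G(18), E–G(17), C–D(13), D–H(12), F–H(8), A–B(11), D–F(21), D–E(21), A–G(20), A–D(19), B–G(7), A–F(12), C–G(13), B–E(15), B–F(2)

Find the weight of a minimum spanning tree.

68

Sort edges by weight, then run Kruskal:
B–F (2): add — endpoints in different components.
B–G (7): add — endpoints in different components.
F–H (8): add — endpoints in different components.
A–B (11): add — endpoints in different components.
A–F (12): skip — A and F already connected.
D–H (12): add — endpoints in different components.
C–D (13): add — endpoints in different components.
C–G (13): skip — C and G already connected.
B–E (15): add — endpoints in different components.
MST edges: B–F, B–G, F–H, A–B, D–H, C–D, B–E; total weight 2+7+8+11+12+13+15 = 68.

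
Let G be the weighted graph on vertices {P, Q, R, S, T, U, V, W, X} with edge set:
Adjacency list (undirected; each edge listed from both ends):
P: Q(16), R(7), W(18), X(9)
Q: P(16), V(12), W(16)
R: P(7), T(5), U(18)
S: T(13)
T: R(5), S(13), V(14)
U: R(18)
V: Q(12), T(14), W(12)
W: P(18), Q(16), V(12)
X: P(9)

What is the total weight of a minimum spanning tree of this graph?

Prim's algorithm from P:
Step 1: frontier [P-R 7, P-X 9, P-Q 16, P-W 18] → take P-R (7); add R.
Step 2: frontier [P-X 9, P-Q 16, P-W 18, R-T 5, R-U 18] → take R-T (5); add T.
Step 3: frontier [P-X 9, P-Q 16, P-W 18, R-U 18, S-T 13, T-V 14] → take P-X (9); add X.
Step 4: frontier [P-Q 16, P-W 18, R-U 18, S-T 13, T-V 14] → take S-T (13); add S.
Step 5: frontier [P-Q 16, P-W 18, R-U 18, T-V 14] → take T-V (14); add V.
Step 6: frontier [P-Q 16, P-W 18, R-U 18, Q-V 12, V-W 12] → take Q-V (12); add Q.
Step 7: frontier [P-W 18, Q-W 16, R-U 18, V-W 12] → take V-W (12); add W.
Step 8: frontier [R-U 18] → take R-U (18); add U.
MST edges: P-R, R-T, P-X, S-T, T-V, Q-V, V-W, R-U; total weight 7+5+9+13+14+12+12+18 = 90.

90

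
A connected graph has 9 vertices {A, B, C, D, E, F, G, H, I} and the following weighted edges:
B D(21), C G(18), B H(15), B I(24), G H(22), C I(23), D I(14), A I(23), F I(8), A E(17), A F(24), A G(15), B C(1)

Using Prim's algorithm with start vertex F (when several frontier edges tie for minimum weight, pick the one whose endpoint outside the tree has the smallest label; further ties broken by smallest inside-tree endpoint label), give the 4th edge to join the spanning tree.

Prim, starting at F.
Step 1: cheapest edge leaving the tree is F I (8); add I.
Step 2: cheapest edge leaving the tree is D I (14); add D.
Step 3: cheapest edge leaving the tree is B D (21); add B.
Step 4: cheapest edge leaving the tree is B C (1); add C.
Step 5: cheapest edge leaving the tree is B H (15); add H.
Step 6: cheapest edge leaving the tree is C G (18); add G.
Step 7: cheapest edge leaving the tree is A G (15); add A.
Step 8: cheapest edge leaving the tree is A E (17); add E.
The 4th edge added is B C.

B-C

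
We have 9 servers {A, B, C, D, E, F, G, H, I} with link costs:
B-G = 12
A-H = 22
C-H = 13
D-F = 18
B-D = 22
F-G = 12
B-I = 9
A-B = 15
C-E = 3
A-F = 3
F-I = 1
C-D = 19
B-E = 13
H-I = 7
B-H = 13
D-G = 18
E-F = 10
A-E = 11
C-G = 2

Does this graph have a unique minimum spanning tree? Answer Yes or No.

Kruskal: consider edges lightest-first.
F-I (1): add — endpoints in different components.
C-G (2): add — endpoints in different components.
A-F (3): add — endpoints in different components.
C-E (3): add — endpoints in different components.
H-I (7): add — endpoints in different components.
B-I (9): add — endpoints in different components.
E-F (10): add — endpoints in different components.
A-E (11): skip — A and E already connected.
B-G (12): skip — B and G already connected.
F-G (12): skip — F and G already connected.
B-E (13): skip — B and E already connected.
B-H (13): skip — B and H already connected.
C-H (13): skip — C and H already connected.
A-B (15): skip — A and B already connected.
D-F (18): add — endpoints in different components.
Non-tree edge D-G has weight 18, equal to the heaviest edge on its tree cycle — swapping gives another MST of the same weight. Not unique.

No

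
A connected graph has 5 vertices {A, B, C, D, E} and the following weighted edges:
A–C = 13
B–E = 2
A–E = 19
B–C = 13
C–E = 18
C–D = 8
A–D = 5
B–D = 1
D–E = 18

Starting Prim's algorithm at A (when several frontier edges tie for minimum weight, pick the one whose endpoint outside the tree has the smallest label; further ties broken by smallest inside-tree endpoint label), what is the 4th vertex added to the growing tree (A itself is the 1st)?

Prim's algorithm from A:
Step 1: cheapest edge leaving the tree is A–D (5); add D.
Step 2: cheapest edge leaving the tree is B–D (1); add B.
Step 3: cheapest edge leaving the tree is B–E (2); add E.
Step 4: cheapest edge leaving the tree is C–D (8); add C.
Vertex order: A, D, B, E, C. The 4th vertex is E.

E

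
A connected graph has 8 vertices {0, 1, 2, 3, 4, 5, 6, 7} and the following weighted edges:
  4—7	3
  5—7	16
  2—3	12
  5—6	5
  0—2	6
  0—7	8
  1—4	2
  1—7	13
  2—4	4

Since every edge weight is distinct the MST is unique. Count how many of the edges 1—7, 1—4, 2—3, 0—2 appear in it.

3

Sort edges by weight, then run Kruskal:
1—4 (2): add — endpoints in different components.
4—7 (3): add — endpoints in different components.
2—4 (4): add — endpoints in different components.
5—6 (5): add — endpoints in different components.
0—2 (6): add — endpoints in different components.
0—7 (8): skip — 0 and 7 already connected.
2—3 (12): add — endpoints in different components.
1—7 (13): skip — 1 and 7 already connected.
5—7 (16): add — endpoints in different components.
MST edge set: {1—4, 4—7, 2—4, 5—6, 0—2, 2—3, 5—7}.
Of the listed edges, {1—4, 2—3, 0—2} are in the MST → 3.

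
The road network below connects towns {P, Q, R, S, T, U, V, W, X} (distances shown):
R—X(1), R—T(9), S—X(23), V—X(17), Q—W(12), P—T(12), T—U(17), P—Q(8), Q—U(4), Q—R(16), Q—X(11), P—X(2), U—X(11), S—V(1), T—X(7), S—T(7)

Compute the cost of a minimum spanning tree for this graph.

Grow the tree from U using Prim:
Step 1: cheapest edge leaving the tree is Q—U (4); add Q.
Step 2: cheapest edge leaving the tree is P—Q (8); add P.
Step 3: cheapest edge leaving the tree is P—X (2); add X.
Step 4: cheapest edge leaving the tree is R—X (1); add R.
Step 5: cheapest edge leaving the tree is T—X (7); add T.
Step 6: cheapest edge leaving the tree is S—T (7); add S.
Step 7: cheapest edge leaving the tree is S—V (1); add V.
Step 8: cheapest edge leaving the tree is Q—W (12); add W.
MST edges: Q—U, P—Q, P—X, R—X, T—X, S—T, S—V, Q—W; total weight 4+8+2+1+7+7+1+12 = 42.

42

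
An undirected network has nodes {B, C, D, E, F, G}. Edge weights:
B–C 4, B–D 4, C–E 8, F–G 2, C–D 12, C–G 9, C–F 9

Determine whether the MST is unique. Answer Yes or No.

No

Kruskal's algorithm — process edges by increasing weight (ties by edge label):
F–G (2): add — endpoints in different components.
B–C (4): add — endpoints in different components.
B–D (4): add — endpoints in different components.
C–E (8): add — endpoints in different components.
C–F (9): add — endpoints in different components.
Non-tree edge C–G has weight 9, equal to the heaviest edge on its tree cycle — swapping gives another MST of the same weight. Not unique.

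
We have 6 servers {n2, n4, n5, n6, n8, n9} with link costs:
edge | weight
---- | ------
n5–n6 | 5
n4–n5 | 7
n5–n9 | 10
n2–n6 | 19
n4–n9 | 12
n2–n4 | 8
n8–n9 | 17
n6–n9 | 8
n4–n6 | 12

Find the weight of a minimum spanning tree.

Prim, starting at n2.
Step 1: cheapest edge leaving the tree is n2–n4 (8); add n4.
Step 2: cheapest edge leaving the tree is n4–n5 (7); add n5.
Step 3: cheapest edge leaving the tree is n5–n6 (5); add n6.
Step 4: cheapest edge leaving the tree is n6–n9 (8); add n9.
Step 5: cheapest edge leaving the tree is n8–n9 (17); add n8.
MST edges: n2–n4, n4–n5, n5–n6, n6–n9, n8–n9; total weight 8+7+5+8+17 = 45.

45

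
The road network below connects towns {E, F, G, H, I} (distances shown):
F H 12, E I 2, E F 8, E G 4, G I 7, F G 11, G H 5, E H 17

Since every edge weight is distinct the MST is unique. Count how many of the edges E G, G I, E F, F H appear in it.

2

Kruskal: consider edges lightest-first.
E I (2): add — endpoints in different components.
E G (4): add — endpoints in different components.
G H (5): add — endpoints in different components.
G I (7): skip — G and I already connected.
E F (8): add — endpoints in different components.
MST edge set: {E I, E G, G H, E F}.
Of the listed edges, {E G, E F} are in the MST → 2.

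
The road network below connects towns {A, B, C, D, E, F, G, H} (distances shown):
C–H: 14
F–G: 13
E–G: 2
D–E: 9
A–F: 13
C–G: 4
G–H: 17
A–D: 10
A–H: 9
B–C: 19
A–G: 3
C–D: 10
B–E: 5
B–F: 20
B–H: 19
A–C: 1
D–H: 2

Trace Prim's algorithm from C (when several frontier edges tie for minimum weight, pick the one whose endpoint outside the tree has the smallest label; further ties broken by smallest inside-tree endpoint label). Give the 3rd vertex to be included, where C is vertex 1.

G

Prim's algorithm from C:
Step 1: cheapest edge leaving the tree is A–C (1); add A.
Step 2: cheapest edge leaving the tree is A–G (3); add G.
Step 3: cheapest edge leaving the tree is E–G (2); add E.
Step 4: cheapest edge leaving the tree is B–E (5); add B.
Step 5: cheapest edge leaving the tree is D–E (9); add D.
Step 6: cheapest edge leaving the tree is D–H (2); add H.
Step 7: cheapest edge leaving the tree is A–F (13); add F.
Vertex order: C, A, G, E, B, D, H, F. The 3rd vertex is G.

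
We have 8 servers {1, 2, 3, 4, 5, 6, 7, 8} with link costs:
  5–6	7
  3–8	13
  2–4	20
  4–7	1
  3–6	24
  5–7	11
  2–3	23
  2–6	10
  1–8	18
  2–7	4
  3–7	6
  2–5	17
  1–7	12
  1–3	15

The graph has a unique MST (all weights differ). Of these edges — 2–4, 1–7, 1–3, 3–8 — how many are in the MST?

Kruskal: consider edges lightest-first.
4–7 (1): add — endpoints in different components.
2–7 (4): add — endpoints in different components.
3–7 (6): add — endpoints in different components.
5–6 (7): add — endpoints in different components.
2–6 (10): add — endpoints in different components.
5–7 (11): skip — 5 and 7 already connected.
1–7 (12): add — endpoints in different components.
3–8 (13): add — endpoints in different components.
MST edge set: {4–7, 2–7, 3–7, 5–6, 2–6, 1–7, 3–8}.
Of the listed edges, {1–7, 3–8} are in the MST → 2.

2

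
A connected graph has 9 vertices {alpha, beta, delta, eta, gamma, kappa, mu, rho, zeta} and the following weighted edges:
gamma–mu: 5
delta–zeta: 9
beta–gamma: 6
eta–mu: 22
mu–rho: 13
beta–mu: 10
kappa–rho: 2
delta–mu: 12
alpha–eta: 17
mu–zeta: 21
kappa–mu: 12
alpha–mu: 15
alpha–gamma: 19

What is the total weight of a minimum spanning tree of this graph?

78

Prim, starting at beta.
Step 1: frontier [beta–gamma 6, beta–mu 10] → take beta–gamma (6); add gamma.
Step 2: frontier [beta–mu 10, gamma–mu 5, alpha–gamma 19] → take gamma–mu (5); add mu.
Step 3: frontier [alpha–gamma 19, delta–mu 12, kappa–mu 12, mu–rho 13, alpha–mu 15, mu–zeta 21, eta–mu 22] → take delta–mu (12); add delta.
Step 4: frontier [delta–zeta 9, alpha–gamma 19, kappa–mu 12, mu–rho 13, alpha–mu 15, mu–zeta 21, eta–mu 22] → take delta–zeta (9); add zeta.
Step 5: frontier [alpha–gamma 19, kappa–mu 12, mu–rho 13, alpha–mu 15, eta–mu 22] → take kappa–mu (12); add kappa.
Step 6: frontier [alpha–gamma 19, kappa–rho 2, mu–rho 13, alpha–mu 15, eta–mu 22] → take kappa–rho (2); add rho.
Step 7: frontier [alpha–gamma 19, alpha–mu 15, eta–mu 22] → take alpha–mu (15); add alpha.
Step 8: frontier [alpha–eta 17, eta–mu 22] → take alpha–eta (17); add eta.
MST edges: beta–gamma, gamma–mu, delta–mu, delta–zeta, kappa–mu, kappa–rho, alpha–mu, alpha–eta; total weight 6+5+12+9+12+2+15+17 = 78.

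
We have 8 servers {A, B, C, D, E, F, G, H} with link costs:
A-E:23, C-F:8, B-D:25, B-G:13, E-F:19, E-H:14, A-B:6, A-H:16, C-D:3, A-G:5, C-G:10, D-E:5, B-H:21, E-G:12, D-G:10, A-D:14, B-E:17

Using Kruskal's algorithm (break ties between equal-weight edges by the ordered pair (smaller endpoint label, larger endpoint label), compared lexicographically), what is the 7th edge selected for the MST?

E-H

Kruskal's algorithm — process edges by increasing weight (ties by edge label):
C-D (3): add — endpoints in different components.
A-G (5): add — endpoints in different components.
D-E (5): add — endpoints in different components.
A-B (6): add — endpoints in different components.
C-F (8): add — endpoints in different components.
C-G (10): add — endpoints in different components.
D-G (10): skip — D and G already connected.
E-G (12): skip — E and G already connected.
B-G (13): skip — B and G already connected.
A-D (14): skip — A and D already connected.
E-H (14): add — endpoints in different components.
The 7th edge added is E-H.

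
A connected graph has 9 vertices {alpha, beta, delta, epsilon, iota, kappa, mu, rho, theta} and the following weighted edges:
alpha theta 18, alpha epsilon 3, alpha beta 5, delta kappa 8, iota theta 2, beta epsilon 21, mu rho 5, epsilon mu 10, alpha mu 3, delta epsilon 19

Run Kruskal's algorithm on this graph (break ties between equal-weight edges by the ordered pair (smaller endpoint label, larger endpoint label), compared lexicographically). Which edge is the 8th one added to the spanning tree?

delta-epsilon

Sort edges by weight, then run Kruskal:
iota theta (2): add — endpoints in different components.
alpha epsilon (3): add — endpoints in different components.
alpha mu (3): add — endpoints in different components.
alpha beta (5): add — endpoints in different components.
mu rho (5): add — endpoints in different components.
delta kappa (8): add — endpoints in different components.
epsilon mu (10): skip — epsilon and mu already connected.
alpha theta (18): add — endpoints in different components.
delta epsilon (19): add — endpoints in different components.
The 8th edge added is delta epsilon.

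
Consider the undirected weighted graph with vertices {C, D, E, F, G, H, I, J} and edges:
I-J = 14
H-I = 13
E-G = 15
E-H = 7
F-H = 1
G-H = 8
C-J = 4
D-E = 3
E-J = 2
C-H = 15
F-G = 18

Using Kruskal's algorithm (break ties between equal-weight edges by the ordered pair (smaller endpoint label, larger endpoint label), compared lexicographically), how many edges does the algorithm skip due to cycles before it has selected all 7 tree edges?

Kruskal: consider edges lightest-first.
F-H (1): add — endpoints in different components.
E-J (2): add — endpoints in different components.
D-E (3): add — endpoints in different components.
C-J (4): add — endpoints in different components.
E-H (7): add — endpoints in different components.
G-H (8): add — endpoints in different components.
H-I (13): add — endpoints in different components.
Edges rejected before the tree was complete: 0.

0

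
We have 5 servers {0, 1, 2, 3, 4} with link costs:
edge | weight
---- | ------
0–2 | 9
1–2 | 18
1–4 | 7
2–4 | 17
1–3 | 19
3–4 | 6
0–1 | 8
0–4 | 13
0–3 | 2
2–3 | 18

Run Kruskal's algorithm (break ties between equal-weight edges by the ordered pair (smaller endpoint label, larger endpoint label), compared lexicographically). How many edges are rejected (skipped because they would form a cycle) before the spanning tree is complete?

1

Kruskal's algorithm — process edges by increasing weight (ties by edge label):
0–3 (2): add — endpoints in different components.
3–4 (6): add — endpoints in different components.
1–4 (7): add — endpoints in different components.
0–1 (8): skip — 0 and 1 already connected.
0–2 (9): add — endpoints in different components.
Edges rejected before the tree was complete: 1.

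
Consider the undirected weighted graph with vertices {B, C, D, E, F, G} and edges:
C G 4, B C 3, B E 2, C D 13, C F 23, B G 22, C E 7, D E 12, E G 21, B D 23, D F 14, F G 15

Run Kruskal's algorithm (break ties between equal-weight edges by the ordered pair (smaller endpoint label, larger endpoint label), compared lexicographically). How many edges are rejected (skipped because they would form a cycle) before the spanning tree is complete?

Kruskal's algorithm — process edges by increasing weight (ties by edge label):
B E (2): add — endpoints in different components.
B C (3): add — endpoints in different components.
C G (4): add — endpoints in different components.
C E (7): skip — C and E already connected.
D E (12): add — endpoints in different components.
C D (13): skip — C and D already connected.
D F (14): add — endpoints in different components.
Edges rejected before the tree was complete: 2.

2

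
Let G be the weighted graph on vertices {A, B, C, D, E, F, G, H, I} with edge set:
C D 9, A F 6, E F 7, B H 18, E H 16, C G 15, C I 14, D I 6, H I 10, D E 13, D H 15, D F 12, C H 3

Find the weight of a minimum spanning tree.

76

Prim, starting at H.
Step 1: cheapest edge leaving the tree is C H (3); add C.
Step 2: cheapest edge leaving the tree is C D (9); add D.
Step 3: cheapest edge leaving the tree is D I (6); add I.
Step 4: cheapest edge leaving the tree is D F (12); add F.
Step 5: cheapest edge leaving the tree is A F (6); add A.
Step 6: cheapest edge leaving the tree is E F (7); add E.
Step 7: cheapest edge leaving the tree is C G (15); add G.
Step 8: cheapest edge leaving the tree is B H (18); add B.
MST edges: C H, C D, D I, D F, A F, E F, C G, B H; total weight 3+9+6+12+6+7+15+18 = 76.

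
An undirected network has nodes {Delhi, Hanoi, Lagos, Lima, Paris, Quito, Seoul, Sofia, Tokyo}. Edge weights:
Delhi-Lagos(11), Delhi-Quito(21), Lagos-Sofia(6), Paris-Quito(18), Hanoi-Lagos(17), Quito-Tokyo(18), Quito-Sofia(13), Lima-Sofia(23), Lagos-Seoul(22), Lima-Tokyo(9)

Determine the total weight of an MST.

Kruskal: consider edges lightest-first.
Lagos-Sofia (6): add — endpoints in different components.
Lima-Tokyo (9): add — endpoints in different components.
Delhi-Lagos (11): add — endpoints in different components.
Quito-Sofia (13): add — endpoints in different components.
Hanoi-Lagos (17): add — endpoints in different components.
Paris-Quito (18): add — endpoints in different components.
Quito-Tokyo (18): add — endpoints in different components.
Delhi-Quito (21): skip — Quito and Delhi already connected.
Lagos-Seoul (22): add — endpoints in different components.
MST edges: Lagos-Sofia, Lima-Tokyo, Delhi-Lagos, Quito-Sofia, Hanoi-Lagos, Paris-Quito, Quito-Tokyo, Lagos-Seoul; total weight 6+9+11+13+17+18+18+22 = 114.

114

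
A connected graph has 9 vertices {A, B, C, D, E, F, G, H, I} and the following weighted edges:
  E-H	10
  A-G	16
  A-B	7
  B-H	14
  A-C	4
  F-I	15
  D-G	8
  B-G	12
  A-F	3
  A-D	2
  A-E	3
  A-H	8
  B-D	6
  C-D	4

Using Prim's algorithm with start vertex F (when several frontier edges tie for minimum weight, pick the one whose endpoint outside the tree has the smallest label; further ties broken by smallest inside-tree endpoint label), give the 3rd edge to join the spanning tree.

A-E

Prim, starting at F.
Step 1: cheapest edge leaving the tree is A-F (3); add A.
Step 2: cheapest edge leaving the tree is A-D (2); add D.
Step 3: cheapest edge leaving the tree is A-E (3); add E.
Step 4: cheapest edge leaving the tree is A-C (4); add C.
Step 5: cheapest edge leaving the tree is B-D (6); add B.
Step 6: cheapest edge leaving the tree is D-G (8); add G.
Step 7: cheapest edge leaving the tree is A-H (8); add H.
Step 8: cheapest edge leaving the tree is F-I (15); add I.
The 3rd edge added is A-E.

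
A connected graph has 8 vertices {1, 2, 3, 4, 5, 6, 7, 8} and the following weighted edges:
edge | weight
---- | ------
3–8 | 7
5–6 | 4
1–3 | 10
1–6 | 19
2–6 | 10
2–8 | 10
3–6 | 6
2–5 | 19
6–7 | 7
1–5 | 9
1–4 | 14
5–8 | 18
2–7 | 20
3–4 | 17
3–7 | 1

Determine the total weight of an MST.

51

Kruskal: consider edges lightest-first.
3–7 (1): add — endpoints in different components.
5–6 (4): add — endpoints in different components.
3–6 (6): add — endpoints in different components.
3–8 (7): add — endpoints in different components.
6–7 (7): skip — 6 and 7 already connected.
1–5 (9): add — endpoints in different components.
1–3 (10): skip — 1 and 3 already connected.
2–6 (10): add — endpoints in different components.
2–8 (10): skip — 2 and 8 already connected.
1–4 (14): add — endpoints in different components.
MST edges: 3–7, 5–6, 3–6, 3–8, 1–5, 2–6, 1–4; total weight 1+4+6+7+9+10+14 = 51.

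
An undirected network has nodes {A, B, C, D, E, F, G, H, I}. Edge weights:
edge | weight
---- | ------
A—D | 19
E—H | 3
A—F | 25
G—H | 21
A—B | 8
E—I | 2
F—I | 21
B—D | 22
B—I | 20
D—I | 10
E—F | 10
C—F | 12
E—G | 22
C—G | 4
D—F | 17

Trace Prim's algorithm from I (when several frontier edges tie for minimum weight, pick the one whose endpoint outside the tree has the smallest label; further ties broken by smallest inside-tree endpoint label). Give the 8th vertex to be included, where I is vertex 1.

Prim's algorithm from I:
Step 1: cheapest edge leaving the tree is E—I (2); add E.
Step 2: cheapest edge leaving the tree is E—H (3); add H.
Step 3: cheapest edge leaving the tree is D—I (10); add D.
Step 4: cheapest edge leaving the tree is E—F (10); add F.
Step 5: cheapest edge leaving the tree is C—F (12); add C.
Step 6: cheapest edge leaving the tree is C—G (4); add G.
Step 7: cheapest edge leaving the tree is A—D (19); add A.
Step 8: cheapest edge leaving the tree is A—B (8); add B.
Vertex order: I, E, H, D, F, C, G, A, B. The 8th vertex is A.

A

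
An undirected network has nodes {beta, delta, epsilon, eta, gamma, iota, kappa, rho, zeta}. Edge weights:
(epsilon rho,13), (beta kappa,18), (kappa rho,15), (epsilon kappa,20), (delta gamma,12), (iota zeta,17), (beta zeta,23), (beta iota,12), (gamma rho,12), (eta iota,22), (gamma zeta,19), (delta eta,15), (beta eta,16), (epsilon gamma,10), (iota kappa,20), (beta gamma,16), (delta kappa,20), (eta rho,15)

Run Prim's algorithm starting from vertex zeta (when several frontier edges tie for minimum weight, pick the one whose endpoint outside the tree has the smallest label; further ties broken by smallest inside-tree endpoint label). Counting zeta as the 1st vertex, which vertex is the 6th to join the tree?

gamma

Prim, starting at zeta.
Step 1: cheapest edge leaving the tree is iota zeta (17); add iota.
Step 2: cheapest edge leaving the tree is beta iota (12); add beta.
Step 3: cheapest edge leaving the tree is beta eta (16); add eta.
Step 4: cheapest edge leaving the tree is delta eta (15); add delta.
Step 5: cheapest edge leaving the tree is delta gamma (12); add gamma.
Step 6: cheapest edge leaving the tree is epsilon gamma (10); add epsilon.
Step 7: cheapest edge leaving the tree is gamma rho (12); add rho.
Step 8: cheapest edge leaving the tree is kappa rho (15); add kappa.
Vertex order: zeta, iota, beta, eta, delta, gamma, epsilon, rho, kappa. The 6th vertex is gamma.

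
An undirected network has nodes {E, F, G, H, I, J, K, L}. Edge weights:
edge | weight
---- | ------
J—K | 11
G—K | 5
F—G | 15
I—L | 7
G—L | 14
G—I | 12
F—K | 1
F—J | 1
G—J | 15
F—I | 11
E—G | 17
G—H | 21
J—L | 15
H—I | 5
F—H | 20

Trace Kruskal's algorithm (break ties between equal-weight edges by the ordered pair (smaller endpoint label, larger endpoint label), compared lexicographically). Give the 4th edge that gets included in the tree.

Sort edges by weight, then run Kruskal:
F—J (1): add — endpoints in different components.
F—K (1): add — endpoints in different components.
G—K (5): add — endpoints in different components.
H—I (5): add — endpoints in different components.
I—L (7): add — endpoints in different components.
F—I (11): add — endpoints in different components.
J—K (11): skip — J and K already connected.
G—I (12): skip — G and I already connected.
G—L (14): skip — G and L already connected.
F—G (15): skip — F and G already connected.
G—J (15): skip — G and J already connected.
J—L (15): skip — J and L already connected.
E—G (17): add — endpoints in different components.
The 4th edge added is H—I.

H-I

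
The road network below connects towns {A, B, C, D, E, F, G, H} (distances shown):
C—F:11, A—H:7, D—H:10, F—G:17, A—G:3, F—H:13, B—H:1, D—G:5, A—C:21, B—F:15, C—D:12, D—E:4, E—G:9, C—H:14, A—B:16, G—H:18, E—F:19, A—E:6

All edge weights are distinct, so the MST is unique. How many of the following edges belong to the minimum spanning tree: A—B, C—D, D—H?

1

Kruskal: consider edges lightest-first.
B—H (1): add — endpoints in different components.
A—G (3): add — endpoints in different components.
D—E (4): add — endpoints in different components.
D—G (5): add — endpoints in different components.
A—E (6): skip — A and E already connected.
A—H (7): add — endpoints in different components.
E—G (9): skip — E and G already connected.
D—H (10): skip — D and H already connected.
C—F (11): add — endpoints in different components.
C—D (12): add — endpoints in different components.
MST edge set: {B—H, A—G, D—E, D—G, A—H, C—F, C—D}.
Of the listed edges, {C—D} are in the MST → 1.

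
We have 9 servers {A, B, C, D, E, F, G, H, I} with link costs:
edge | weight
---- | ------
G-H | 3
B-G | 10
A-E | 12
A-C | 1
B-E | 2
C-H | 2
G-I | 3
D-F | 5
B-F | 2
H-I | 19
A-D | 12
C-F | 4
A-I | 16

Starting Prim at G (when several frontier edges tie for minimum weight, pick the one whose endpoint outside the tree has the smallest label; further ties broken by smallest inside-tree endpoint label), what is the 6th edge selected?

Prim's algorithm from G:
Step 1: cheapest edge leaving the tree is G-H (3); add H.
Step 2: cheapest edge leaving the tree is C-H (2); add C.
Step 3: cheapest edge leaving the tree is A-C (1); add A.
Step 4: cheapest edge leaving the tree is G-I (3); add I.
Step 5: cheapest edge leaving the tree is C-F (4); add F.
Step 6: cheapest edge leaving the tree is B-F (2); add B.
Step 7: cheapest edge leaving the tree is B-E (2); add E.
Step 8: cheapest edge leaving the tree is D-F (5); add D.
The 6th edge added is B-F.

B-F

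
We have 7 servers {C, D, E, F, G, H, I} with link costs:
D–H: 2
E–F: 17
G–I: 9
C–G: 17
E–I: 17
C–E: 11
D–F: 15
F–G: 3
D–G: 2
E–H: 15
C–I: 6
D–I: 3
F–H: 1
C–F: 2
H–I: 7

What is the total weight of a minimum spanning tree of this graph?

Prim, starting at G.
Step 1: cheapest edge leaving the tree is D–G (2); add D.
Step 2: cheapest edge leaving the tree is D–H (2); add H.
Step 3: cheapest edge leaving the tree is F–H (1); add F.
Step 4: cheapest edge leaving the tree is C–F (2); add C.
Step 5: cheapest edge leaving the tree is D–I (3); add I.
Step 6: cheapest edge leaving the tree is C–E (11); add E.
MST edges: D–G, D–H, F–H, C–F, D–I, C–E; total weight 2+2+1+2+3+11 = 21.

21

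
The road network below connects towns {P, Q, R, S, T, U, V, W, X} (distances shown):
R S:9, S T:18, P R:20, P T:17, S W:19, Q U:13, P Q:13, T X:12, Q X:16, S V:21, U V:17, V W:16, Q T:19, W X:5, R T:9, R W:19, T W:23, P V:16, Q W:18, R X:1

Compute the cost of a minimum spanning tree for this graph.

82

Kruskal: consider edges lightest-first.
R X (1): add — endpoints in different components.
W X (5): add — endpoints in different components.
R S (9): add — endpoints in different components.
R T (9): add — endpoints in different components.
T X (12): skip — T and X already connected.
P Q (13): add — endpoints in different components.
Q U (13): add — endpoints in different components.
P V (16): add — endpoints in different components.
Q X (16): add — endpoints in different components.
MST edges: R X, W X, R S, R T, P Q, Q U, P V, Q X; total weight 1+5+9+9+13+13+16+16 = 82.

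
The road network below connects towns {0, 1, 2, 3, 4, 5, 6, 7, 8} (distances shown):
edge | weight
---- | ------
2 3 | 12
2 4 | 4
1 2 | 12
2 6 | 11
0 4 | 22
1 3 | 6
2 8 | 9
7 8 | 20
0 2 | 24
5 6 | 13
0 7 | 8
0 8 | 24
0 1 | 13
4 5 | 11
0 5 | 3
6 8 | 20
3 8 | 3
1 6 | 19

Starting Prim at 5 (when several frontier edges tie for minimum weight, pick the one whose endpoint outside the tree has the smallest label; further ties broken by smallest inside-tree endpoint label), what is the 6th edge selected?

Prim's algorithm from 5:
Step 1: cheapest edge leaving the tree is 0 5 (3); add 0.
Step 2: cheapest edge leaving the tree is 0 7 (8); add 7.
Step 3: cheapest edge leaving the tree is 4 5 (11); add 4.
Step 4: cheapest edge leaving the tree is 2 4 (4); add 2.
Step 5: cheapest edge leaving the tree is 2 8 (9); add 8.
Step 6: cheapest edge leaving the tree is 3 8 (3); add 3.
Step 7: cheapest edge leaving the tree is 1 3 (6); add 1.
Step 8: cheapest edge leaving the tree is 2 6 (11); add 6.
The 6th edge added is 3 8.

3-8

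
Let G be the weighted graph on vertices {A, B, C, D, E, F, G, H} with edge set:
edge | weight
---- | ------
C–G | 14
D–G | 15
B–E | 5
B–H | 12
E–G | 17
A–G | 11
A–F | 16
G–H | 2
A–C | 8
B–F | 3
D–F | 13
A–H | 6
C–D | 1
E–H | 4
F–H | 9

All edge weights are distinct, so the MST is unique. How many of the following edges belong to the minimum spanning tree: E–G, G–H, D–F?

Kruskal: consider edges lightest-first.
C–D (1): add — endpoints in different components.
G–H (2): add — endpoints in different components.
B–F (3): add — endpoints in different components.
E–H (4): add — endpoints in different components.
B–E (5): add — endpoints in different components.
A–H (6): add — endpoints in different components.
A–C (8): add — endpoints in different components.
MST edge set: {C–D, G–H, B–F, E–H, B–E, A–H, A–C}.
Of the listed edges, {G–H} are in the MST → 1.

1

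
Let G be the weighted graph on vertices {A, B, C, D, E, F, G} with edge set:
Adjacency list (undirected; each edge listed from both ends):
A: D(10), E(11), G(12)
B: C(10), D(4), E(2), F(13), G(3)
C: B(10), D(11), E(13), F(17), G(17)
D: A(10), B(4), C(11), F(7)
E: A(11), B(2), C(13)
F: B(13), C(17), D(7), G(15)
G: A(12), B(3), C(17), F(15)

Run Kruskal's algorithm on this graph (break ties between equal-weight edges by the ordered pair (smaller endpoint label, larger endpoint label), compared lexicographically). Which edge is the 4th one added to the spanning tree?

D-F

Kruskal: consider edges lightest-first.
B-E (2): add — endpoints in different components.
B-G (3): add — endpoints in different components.
B-D (4): add — endpoints in different components.
D-F (7): add — endpoints in different components.
A-D (10): add — endpoints in different components.
B-C (10): add — endpoints in different components.
The 4th edge added is D-F.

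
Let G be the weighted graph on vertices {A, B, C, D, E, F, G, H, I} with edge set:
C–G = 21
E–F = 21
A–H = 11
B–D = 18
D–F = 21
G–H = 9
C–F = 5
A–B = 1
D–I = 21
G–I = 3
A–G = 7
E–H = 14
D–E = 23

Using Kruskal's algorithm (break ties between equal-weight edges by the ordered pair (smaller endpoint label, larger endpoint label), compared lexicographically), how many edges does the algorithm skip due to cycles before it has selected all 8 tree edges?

1

Kruskal: consider edges lightest-first.
A–B (1): add — endpoints in different components.
G–I (3): add — endpoints in different components.
C–F (5): add — endpoints in different components.
A–G (7): add — endpoints in different components.
G–H (9): add — endpoints in different components.
A–H (11): skip — A and H already connected.
E–H (14): add — endpoints in different components.
B–D (18): add — endpoints in different components.
C–G (21): add — endpoints in different components.
Edges rejected before the tree was complete: 1.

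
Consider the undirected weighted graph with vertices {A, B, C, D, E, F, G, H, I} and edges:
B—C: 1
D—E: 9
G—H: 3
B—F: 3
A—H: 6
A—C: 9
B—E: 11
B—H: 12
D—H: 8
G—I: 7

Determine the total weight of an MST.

46

Kruskal's algorithm — process edges by increasing weight (ties by edge label):
B—C (1): add — endpoints in different components.
B—F (3): add — endpoints in different components.
G—H (3): add — endpoints in different components.
A—H (6): add — endpoints in different components.
G—I (7): add — endpoints in different components.
D—H (8): add — endpoints in different components.
A—C (9): add — endpoints in different components.
D—E (9): add — endpoints in different components.
MST edges: B—C, B—F, G—H, A—H, G—I, D—H, A—C, D—E; total weight 1+3+3+6+7+8+9+9 = 46.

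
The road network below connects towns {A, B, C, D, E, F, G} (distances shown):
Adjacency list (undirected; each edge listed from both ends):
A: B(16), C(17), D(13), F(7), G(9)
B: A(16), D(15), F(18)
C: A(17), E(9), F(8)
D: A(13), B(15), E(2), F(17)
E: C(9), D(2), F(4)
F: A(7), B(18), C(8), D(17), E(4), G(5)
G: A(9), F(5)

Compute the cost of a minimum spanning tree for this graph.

Grow the tree from E using Prim:
Step 1: frontier [D-E 2, E-F 4, C-E 9] → take D-E (2); add D.
Step 2: frontier [A-D 13, B-D 15, D-F 17, E-F 4, C-E 9] → take E-F (4); add F.
Step 3: frontier [A-D 13, B-D 15, C-E 9, F-G 5, A-F 7, C-F 8, B-F 18] → take F-G (5); add G.
Step 4: frontier [A-D 13, B-D 15, C-E 9, A-F 7, C-F 8, B-F 18, A-G 9] → take A-F (7); add A.
Step 5: frontier [A-B 16, A-C 17, B-D 15, C-E 9, C-F 8, B-F 18] → take C-F (8); add C.
Step 6: frontier [A-B 16, B-D 15, B-F 18] → take B-D (15); add B.
MST edges: D-E, E-F, F-G, A-F, C-F, B-D; total weight 2+4+5+7+8+15 = 41.

41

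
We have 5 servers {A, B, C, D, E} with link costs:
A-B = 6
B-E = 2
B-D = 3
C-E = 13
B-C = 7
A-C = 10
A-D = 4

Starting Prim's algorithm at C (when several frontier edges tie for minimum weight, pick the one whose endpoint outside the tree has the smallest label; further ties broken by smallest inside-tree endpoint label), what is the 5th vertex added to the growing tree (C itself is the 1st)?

A

Grow the tree from C using Prim:
Step 1: frontier [B-C 7, A-C 10, C-E 13] → take B-C (7); add B.
Step 2: frontier [B-E 2, B-D 3, A-B 6, A-C 10, C-E 13] → take B-E (2); add E.
Step 3: frontier [B-D 3, A-B 6, A-C 10] → take B-D (3); add D.
Step 4: frontier [A-B 6, A-C 10, A-D 4] → take A-D (4); add A.
Vertex order: C, B, E, D, A. The 5th vertex is A.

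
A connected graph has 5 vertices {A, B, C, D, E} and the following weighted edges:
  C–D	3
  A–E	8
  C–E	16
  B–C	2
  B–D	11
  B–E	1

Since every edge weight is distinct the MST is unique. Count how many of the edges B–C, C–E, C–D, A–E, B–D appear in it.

Kruskal: consider edges lightest-first.
B–E (1): add — endpoints in different components.
B–C (2): add — endpoints in different components.
C–D (3): add — endpoints in different components.
A–E (8): add — endpoints in different components.
MST edge set: {B–E, B–C, C–D, A–E}.
Of the listed edges, {B–C, C–D, A–E} are in the MST → 3.

3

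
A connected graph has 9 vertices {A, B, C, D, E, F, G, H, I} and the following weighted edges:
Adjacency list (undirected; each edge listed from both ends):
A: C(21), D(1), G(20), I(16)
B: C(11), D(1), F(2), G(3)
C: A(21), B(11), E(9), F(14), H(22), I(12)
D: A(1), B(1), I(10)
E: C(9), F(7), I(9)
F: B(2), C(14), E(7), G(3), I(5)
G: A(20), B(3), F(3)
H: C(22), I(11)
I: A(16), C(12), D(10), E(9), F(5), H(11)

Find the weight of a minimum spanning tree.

39

Prim, starting at H.
Step 1: cheapest edge leaving the tree is H—I (11); add I.
Step 2: cheapest edge leaving the tree is F—I (5); add F.
Step 3: cheapest edge leaving the tree is B—F (2); add B.
Step 4: cheapest edge leaving the tree is B—D (1); add D.
Step 5: cheapest edge leaving the tree is A—D (1); add A.
Step 6: cheapest edge leaving the tree is B—G (3); add G.
Step 7: cheapest edge leaving the tree is E—F (7); add E.
Step 8: cheapest edge leaving the tree is C—E (9); add C.
MST edges: H—I, F—I, B—F, B—D, A—D, B—G, E—F, C—E; total weight 11+5+2+1+1+3+7+9 = 39.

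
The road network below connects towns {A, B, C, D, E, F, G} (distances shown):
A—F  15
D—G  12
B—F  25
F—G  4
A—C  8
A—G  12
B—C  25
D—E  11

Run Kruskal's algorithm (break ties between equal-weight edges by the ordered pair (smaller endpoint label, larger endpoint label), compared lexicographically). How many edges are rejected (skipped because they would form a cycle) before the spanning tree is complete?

1

Kruskal's algorithm — process edges by increasing weight (ties by edge label):
F—G (4): add — endpoints in different components.
A—C (8): add — endpoints in different components.
D—E (11): add — endpoints in different components.
A—G (12): add — endpoints in different components.
D—G (12): add — endpoints in different components.
A—F (15): skip — A and F already connected.
B—C (25): add — endpoints in different components.
Edges rejected before the tree was complete: 1.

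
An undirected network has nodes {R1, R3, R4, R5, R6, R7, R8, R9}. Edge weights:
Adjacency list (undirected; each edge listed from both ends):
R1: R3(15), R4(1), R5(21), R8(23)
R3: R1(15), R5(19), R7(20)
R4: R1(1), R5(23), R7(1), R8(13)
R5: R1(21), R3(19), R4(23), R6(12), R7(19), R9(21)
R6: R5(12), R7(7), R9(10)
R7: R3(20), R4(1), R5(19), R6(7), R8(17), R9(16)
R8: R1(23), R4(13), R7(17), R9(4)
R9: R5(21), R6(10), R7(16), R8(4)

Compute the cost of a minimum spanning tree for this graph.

Prim, starting at R5.
Step 1: cheapest edge leaving the tree is R5–R6 (12); add R6.
Step 2: cheapest edge leaving the tree is R6–R7 (7); add R7.
Step 3: cheapest edge leaving the tree is R4–R7 (1); add R4.
Step 4: cheapest edge leaving the tree is R1–R4 (1); add R1.
Step 5: cheapest edge leaving the tree is R6–R9 (10); add R9.
Step 6: cheapest edge leaving the tree is R8–R9 (4); add R8.
Step 7: cheapest edge leaving the tree is R1–R3 (15); add R3.
MST edges: R5–R6, R6–R7, R4–R7, R1–R4, R6–R9, R8–R9, R1–R3; total weight 12+7+1+1+10+4+15 = 50.

50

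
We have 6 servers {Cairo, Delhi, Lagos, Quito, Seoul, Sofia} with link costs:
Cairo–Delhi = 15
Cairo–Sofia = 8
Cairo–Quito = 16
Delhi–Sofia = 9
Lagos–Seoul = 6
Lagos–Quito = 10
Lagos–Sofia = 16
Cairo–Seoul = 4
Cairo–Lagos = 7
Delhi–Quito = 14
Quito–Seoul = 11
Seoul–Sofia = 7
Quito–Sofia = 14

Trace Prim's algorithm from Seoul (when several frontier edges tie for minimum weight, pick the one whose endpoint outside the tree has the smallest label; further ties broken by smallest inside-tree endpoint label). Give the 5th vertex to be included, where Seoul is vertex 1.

Prim, starting at Seoul.
Step 1: frontier [Cairo–Seoul 4, Lagos–Seoul 6, Seoul–Sofia 7, Quito–Seoul 11] → take Cairo–Seoul (4); add Cairo.
Step 2: frontier [Cairo–Lagos 7, Cairo–Sofia 8, Cairo–Delhi 15, Cairo–Quito 16, Lagos–Seoul 6, Seoul–Sofia 7, Quito–Seoul 11] → take Lagos–Seoul (6); add Lagos.
Step 3: frontier [Cairo–Sofia 8, Cairo–Delhi 15, Cairo–Quito 16, Lagos–Quito 10, Lagos–Sofia 16, Seoul–Sofia 7, Quito–Seoul 11] → take Seoul–Sofia (7); add Sofia.
Step 4: frontier [Cairo–Delhi 15, Cairo–Quito 16, Lagos–Quito 10, Quito–Seoul 11, Delhi–Sofia 9, Quito–Sofia 14] → take Delhi–Sofia (9); add Delhi.
Step 5: frontier [Cairo–Quito 16, Delhi–Quito 14, Lagos–Quito 10, Quito–Seoul 11, Quito–Sofia 14] → take Lagos–Quito (10); add Quito.
Vertex order: Seoul, Cairo, Lagos, Sofia, Delhi, Quito. The 5th vertex is Delhi.

Delhi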